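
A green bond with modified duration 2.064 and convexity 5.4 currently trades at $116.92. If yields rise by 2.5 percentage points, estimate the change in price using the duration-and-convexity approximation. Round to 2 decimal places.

-$5.84

Duration effect: -D_mod·Δy = -2.064 × (+0.025) = -0.051600
Convexity effect: ½·C·(Δy)² = 0.5 × 5.4 × (0.025)² = +0.0016875
ΔP/P ≈ -0.051600 + 0.0016875 = -0.0499125
ΔP ≈ 116.92 × (-0.0499125) = -5.8357695.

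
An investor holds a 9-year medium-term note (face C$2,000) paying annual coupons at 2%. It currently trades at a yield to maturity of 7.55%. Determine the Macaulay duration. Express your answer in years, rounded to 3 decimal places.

Periodic yield y = 0.0755. Discount each cash flow and weight by its year:
  t   CF        PV=CF/(1+0.0755)^t    t·PV
  1        40.00        37.1920        37.1920
  2        40.00        34.5811        69.1623
  3        40.00        32.1535        96.4606
  4        40.00        29.8964       119.5854
  5        40.00        27.7976       138.9882
  6        40.00        25.8462       155.0775
  7        40.00        24.0318       168.2229
  8        40.00        22.3448       178.7585
  9     2,040.00     1,059.5865     9,536.2789
  Σ                  1,293.4301    10,499.7263
Price P = Σ PV = 1,293.4301.
Macaulay duration = Σ(t·PV) / P = 10,499.7263 / 1,293.4301 = 8.11774 years.

8.118 years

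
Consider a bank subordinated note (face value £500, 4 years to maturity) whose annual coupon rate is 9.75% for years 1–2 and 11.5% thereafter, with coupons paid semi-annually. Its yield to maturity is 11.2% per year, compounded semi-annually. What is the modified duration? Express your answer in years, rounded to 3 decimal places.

3.206 years

Periodic yield y = 0.056. First find Macaulay duration:
  t   CF        PV=CF/(1+0.056)^t    t·PV
  1       24.375        23.0824        23.0824
  2       24.375        21.8583        43.7166
  3       24.375        20.6992        62.0975
  4       24.375        19.6015        78.4059
  5       28.750        21.8937       109.4683
  6       28.750        20.7326       124.3958
  7       28.750        19.6332       137.4322
  8      528.750       341.9314     2,735.4515
  Σ                    489.4322     3,314.0502
P = 489.4322; Macaulay duration = 3,314.0502 / 489.4322 = 6.77121 half-year periods = 3.38561 years.
Modified duration = D_Mac / (1 + y) = 3.38561 / 1.056 = 3.20607 years.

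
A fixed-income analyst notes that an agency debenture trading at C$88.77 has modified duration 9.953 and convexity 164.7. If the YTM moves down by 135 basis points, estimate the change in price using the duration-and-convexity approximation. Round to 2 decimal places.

Duration effect: -D_mod·Δy = -9.953 × (-0.0135) = +0.1343655
Convexity effect: ½·C·(Δy)² = 0.5 × 164.7 × (-0.0135)² = +0.0150082875
ΔP/P ≈ +0.1343655 + 0.0150082875 = +0.1493737875
ΔP ≈ 88.77 × (+0.1493737875) = +13.259911116375.

+C$13.26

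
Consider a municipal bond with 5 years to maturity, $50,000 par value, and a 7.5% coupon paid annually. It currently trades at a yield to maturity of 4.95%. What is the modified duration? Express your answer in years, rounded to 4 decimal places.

4.1793 years

Periodic yield y = 0.0495. First find Macaulay duration:
  t   CF        PV=CF/(1+0.0495)^t    t·PV
  1     3,750.00     3,573.1301     3,573.1301
  2     3,750.00     3,404.6023     6,809.2045
  3     3,750.00     3,244.0231     9,732.0693
  4     3,750.00     3,091.0177    12,364.0709
  5    53,750.00    42,214.9475   211,074.7377
  Σ                 55,527.7207   243,553.2125
P = 55,527.7207; Macaulay duration = 243,553.2125 / 55,527.7207 = 4.38616 years.
Modified duration = D_Mac / (1 + y) = 4.38616 / 1.0495 = 4.17928 years.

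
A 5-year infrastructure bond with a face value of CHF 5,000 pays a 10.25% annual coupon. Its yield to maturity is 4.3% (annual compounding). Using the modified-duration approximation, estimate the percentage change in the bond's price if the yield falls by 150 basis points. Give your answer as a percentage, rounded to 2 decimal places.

Periodic yield y = 0.043. Modified duration first:
  t   CF        PV=CF/(1+0.043)^t    t·PV
  1       512.50       491.3710       491.3710
  2       512.50       471.1132       942.2264
  3       512.50       451.6905     1,355.0715
  4       512.50       433.0685     1,732.2742
  5     5,512.50     4,466.0858    22,330.4289
  Σ                  6,313.3290    26,851.3719
P = 6,313.3290; D_Mac = 4.25312 yrs; D_mod = 4.25312/(1+0.043) = 4.07778 yrs.
ΔP/P ≈ -D_mod · Δy = -4.07778 × (-0.015) = +0.061167 = +6.1167%.

+6.12%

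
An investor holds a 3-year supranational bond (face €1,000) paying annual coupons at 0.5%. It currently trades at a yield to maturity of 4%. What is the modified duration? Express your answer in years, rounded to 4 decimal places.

2.8695 years

Periodic yield y = 0.04. First find Macaulay duration:
  t   CF        PV=CF/(1+0.04)^t    t·PV
  1         5.00         4.8077         4.8077
  2         5.00         4.6228         9.2456
  3     1,005.00       893.4413     2,680.3240
  Σ                    902.8718     2,694.3773
P = 902.8718; Macaulay duration = 2,694.3773 / 902.8718 = 2.98423 years.
Modified duration = D_Mac / (1 + y) = 2.98423 / 1.04 = 2.86945 years.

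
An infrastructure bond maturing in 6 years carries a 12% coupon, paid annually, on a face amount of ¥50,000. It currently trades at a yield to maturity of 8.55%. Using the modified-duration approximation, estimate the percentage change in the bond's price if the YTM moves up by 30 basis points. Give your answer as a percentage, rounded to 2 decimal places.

-1.30%

Periodic yield y = 0.0855. Modified duration first:
  t   CF        PV=CF/(1+0.0855)^t    t·PV
  1     6,000.00     5,527.4067     5,527.4067
  2     6,000.00     5,092.0375    10,184.0750
  3     6,000.00     4,690.9604    14,072.8812
  4     6,000.00     4,321.4743    17,285.8974
  5     6,000.00     3,981.0911    19,905.4553
  6    56,000.00    34,230.1703   205,381.0220
  Σ                 57,843.1404   272,356.7377
P = 57,843.1404; D_Mac = 4.70854 yrs; D_mod = 4.70854/(1+0.0855) = 4.33767 yrs.
ΔP/P ≈ -D_mod · Δy = -4.33767 × (+0.003) = -0.013013 = -1.3013%.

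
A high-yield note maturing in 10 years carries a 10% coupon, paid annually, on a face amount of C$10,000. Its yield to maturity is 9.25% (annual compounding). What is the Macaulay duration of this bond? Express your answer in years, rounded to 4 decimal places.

6.8369 years

Periodic yield y = 0.0925. Discount each cash flow and weight by its year:
  t   CF        PV=CF/(1+0.0925)^t    t·PV
  1     1,000.00       915.3318       915.3318
  2     1,000.00       837.8323     1,675.6646
  3     1,000.00       766.8946     2,300.6837
  4     1,000.00       701.9630     2,807.8520
  5     1,000.00       642.5291     3,212.6453
  6     1,000.00       588.1273     3,528.7637
  7     1,000.00       538.3316     3,768.3213
  8     1,000.00       492.7520     3,942.0164
  9     1,000.00       451.0316     4,059.2846
  10   11,000.00     4,541.2795    45,412.7947
  Σ                 10,476.0728    71,623.3580
Price P = Σ PV = 10,476.0728.
Macaulay duration = Σ(t·PV) / P = 71,623.3580 / 10,476.0728 = 6.83685 years.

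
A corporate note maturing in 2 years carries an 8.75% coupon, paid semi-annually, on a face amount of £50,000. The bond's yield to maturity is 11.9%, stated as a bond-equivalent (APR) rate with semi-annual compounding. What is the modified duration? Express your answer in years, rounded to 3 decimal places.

Periodic yield y = 0.0595. First find Macaulay duration:
  t   CF        PV=CF/(1+0.0595)^t    t·PV
  1     2,187.50     2,064.6531     2,064.6531
  2     2,187.50     1,948.7052     3,897.4104
  3     2,187.50     1,839.2687     5,517.8061
  4    52,187.50    41,415.4752   165,661.9007
  Σ                 47,268.1022   177,141.7703
P = 47,268.1022; Macaulay duration = 177,141.7703 / 47,268.1022 = 3.74760 half-year periods = 1.87380 years.
Modified duration = D_Mac / (1 + y) = 1.87380 / 1.0595 = 1.76857 years.

1.769 years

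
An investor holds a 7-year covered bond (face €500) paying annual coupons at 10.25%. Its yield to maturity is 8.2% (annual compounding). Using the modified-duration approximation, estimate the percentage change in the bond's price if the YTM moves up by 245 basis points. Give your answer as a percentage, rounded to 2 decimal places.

-12.25%

Periodic yield y = 0.082. Modified duration first:
  t   CF        PV=CF/(1+0.082)^t    t·PV
  1        51.25        47.3660        47.3660
  2        51.25        43.7763        87.5527
  3        51.25        40.4587       121.3761
  4        51.25        37.3925       149.5701
  5        51.25        34.5587       172.7936
  6        51.25        31.9397       191.6380
  7       551.25       317.5103     2,222.5719
  Σ                    553.0022     2,992.8683
P = 553.0022; D_Mac = 5.41204 yrs; D_mod = 5.41204/(1+0.082) = 5.00188 yrs.
ΔP/P ≈ -D_mod · Δy = -5.00188 × (+0.0245) = -0.122546 = -12.2546%.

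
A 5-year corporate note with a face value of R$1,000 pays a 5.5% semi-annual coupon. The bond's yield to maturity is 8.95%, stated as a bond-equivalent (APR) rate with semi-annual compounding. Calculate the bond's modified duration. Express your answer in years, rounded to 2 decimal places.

Periodic yield y = 0.04475. First find Macaulay duration:
  t   CF        PV=CF/(1+0.04475)^t    t·PV
  1        27.50        26.3221        26.3221
  2        27.50        25.1946        50.3893
  3        27.50        24.1155        72.3464
  4        27.50        23.0825        92.3301
  5        27.50        22.0938       110.4691
  6        27.50        21.1475       126.8848
  7        27.50        20.2417       141.6916
  8        27.50        19.3746       154.9971
  9        27.50        18.5448       166.9029
  10    1,027.50       663.2206     6,632.2064
  Σ                    863.3377     7,574.5397
P = 863.3377; Macaulay duration = 7,574.5397 / 863.3377 = 8.77355 half-year periods = 4.38678 years.
Modified duration = D_Mac / (1 + y) = 4.38678 / 1.04475 = 4.19888 years.

4.20 years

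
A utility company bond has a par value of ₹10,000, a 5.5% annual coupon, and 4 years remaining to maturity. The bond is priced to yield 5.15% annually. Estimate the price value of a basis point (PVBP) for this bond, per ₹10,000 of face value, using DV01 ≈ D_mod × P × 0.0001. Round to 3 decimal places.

₹3.562

Periodic yield y = 0.0515.
  t   CF        PV=CF/(1+0.0515)^t    t·PV
  1       550.00       523.0623       523.0623
  2       550.00       497.4439       994.8879
  3       550.00       473.0803     1,419.2409
  4    10,550.00     8,630.0905    34,520.3621
  Σ                 10,123.6770    37,457.5532
P = 10,123.6770; D_Mac = 3.69999 yrs; D_mod = 3.51878 yrs.
DV01 ≈ 3.51878 × 10,123.6770 × 0.0001 = 3.562297.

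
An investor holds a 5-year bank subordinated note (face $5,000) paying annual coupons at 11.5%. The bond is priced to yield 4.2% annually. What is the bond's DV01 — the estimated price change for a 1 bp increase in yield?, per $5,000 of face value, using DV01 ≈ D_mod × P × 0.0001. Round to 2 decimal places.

Periodic yield y = 0.042.
  t   CF        PV=CF/(1+0.042)^t    t·PV
  1       575.00       551.8234       551.8234
  2       575.00       529.5810     1,059.1620
  3       575.00       508.2351     1,524.7054
  4       575.00       487.7497     1,950.9986
  5     5,575.00     4,538.4366    22,692.1832
  Σ                  6,615.8259    27,778.8727
P = 6,615.8259; D_Mac = 4.19885 yrs; D_mod = 4.02961 yrs.
DV01 ≈ 4.02961 × 6,615.8259 × 0.0001 = 2.665919.

$2.67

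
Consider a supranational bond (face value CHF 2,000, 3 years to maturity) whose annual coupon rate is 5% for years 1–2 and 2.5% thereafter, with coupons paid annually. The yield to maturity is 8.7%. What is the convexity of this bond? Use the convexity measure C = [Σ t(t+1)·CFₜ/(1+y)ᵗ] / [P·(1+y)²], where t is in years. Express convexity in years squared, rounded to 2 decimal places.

With y = 0.087:
  t   CF        PV=CF/(1+0.087)^t    t·PV        t(t+1)·PV
  1       100.00        91.9963        91.9963         183.9926
  2       100.00        84.6332       169.2665         507.7994
  3     2,050.00     1,596.1189     4,788.3566      19,153.4263
  Σ                  1,772.7484     5,049.6194      19,845.2183
P = 1,772.7484.
Convexity = Σ t(t+1)·PV / [P·(1+y)²] = 19,845.2183 / (1,772.7484 × 1.181569) = 9.47436.

9.47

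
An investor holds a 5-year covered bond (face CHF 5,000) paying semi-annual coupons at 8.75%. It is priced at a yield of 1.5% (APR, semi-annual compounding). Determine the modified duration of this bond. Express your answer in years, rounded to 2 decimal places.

Periodic yield y = 0.0075. First find Macaulay duration:
  t   CF        PV=CF/(1+0.0075)^t    t·PV
  1       218.75       217.1216       217.1216
  2       218.75       215.5053       431.0106
  3       218.75       213.9010       641.7031
  4       218.75       212.3087       849.2349
  5       218.75       210.7283     1,053.6413
  6       218.75       209.1596     1,254.9574
  7       218.75       207.6025     1,453.2178
  8       218.75       206.0571     1,648.4570
  9       218.75       204.5232     1,840.7088
  10    5,218.75     4,843.0165    48,430.1646
  Σ                  6,739.9238    57,820.2170
P = 6,739.9238; Macaulay duration = 57,820.2170 / 6,739.9238 = 8.57876 half-year periods = 4.28938 years.
Modified duration = D_Mac / (1 + y) = 4.28938 / 1.0075 = 4.25745 years.

4.26 years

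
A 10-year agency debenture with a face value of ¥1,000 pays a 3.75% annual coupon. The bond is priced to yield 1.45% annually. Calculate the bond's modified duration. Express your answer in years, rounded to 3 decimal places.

Periodic yield y = 0.0145. First find Macaulay duration:
  t   CF        PV=CF/(1+0.0145)^t    t·PV
  1        37.50        36.9640        36.9640
  2        37.50        36.4357        72.8714
  3        37.50        35.9149       107.7448
  4        37.50        35.4016       141.6065
  5        37.50        34.8956       174.4781
  6        37.50        34.3969       206.3812
  7        37.50        33.9052       237.3367
  8        37.50        33.4206       267.3652
  9        37.50        32.9430       296.4868
  10    1,037.50       898.3955     8,983.9555
  Σ                  1,212.6732    10,525.1902
P = 1,212.6732; Macaulay duration = 10,525.1902 / 1,212.6732 = 8.67933 years.
Modified duration = D_Mac / (1 + y) = 8.67933 / 1.0145 = 8.55528 years.

8.555 years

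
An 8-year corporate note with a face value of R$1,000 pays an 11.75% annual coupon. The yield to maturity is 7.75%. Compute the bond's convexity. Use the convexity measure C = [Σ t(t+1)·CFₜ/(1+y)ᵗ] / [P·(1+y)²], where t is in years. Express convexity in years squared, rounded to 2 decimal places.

With y = 0.0775:
  t   CF        PV=CF/(1+0.0775)^t    t·PV        t(t+1)·PV
  1       117.50       109.0487       109.0487         218.0974
  2       117.50       101.2053       202.4106         607.2319
  3       117.50        93.9260       281.7781       1,127.1125
  4       117.50        87.1703       348.6814       1,743.4068
  5       117.50        80.9005       404.5027       2,427.0165
  6       117.50        75.0817       450.4903       3,153.4321
  7       117.50        69.6814       487.7699       3,902.1588
  8     1,117.50       615.0484     4,920.3873      44,283.4856
  Σ                  1,232.0625     7,205.0690      57,461.9417
P = 1,232.0625.
Convexity = Σ t(t+1)·PV / [P·(1+y)²] = 57,461.9417 / (1,232.0625 × 1.161006) = 40.17103.

40.17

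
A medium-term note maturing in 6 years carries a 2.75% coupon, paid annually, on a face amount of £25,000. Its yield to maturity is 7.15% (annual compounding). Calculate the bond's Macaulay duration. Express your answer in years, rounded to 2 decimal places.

5.55 years

Periodic yield y = 0.0715. Discount each cash flow and weight by its year:
  t   CF        PV=CF/(1+0.0715)^t    t·PV
  1       687.50       641.6239       641.6239
  2       687.50       598.8090     1,197.6181
  3       687.50       558.8512     1,676.5536
  4       687.50       521.5597     2,086.2387
  5       687.50       486.7566     2,433.7829
  6    25,687.50    16,973.3977   101,840.3861
  Σ                 19,780.9981   109,876.2032
Price P = Σ PV = 19,780.9981.
Macaulay duration = Σ(t·PV) / P = 109,876.2032 / 19,780.9981 = 5.55463 years.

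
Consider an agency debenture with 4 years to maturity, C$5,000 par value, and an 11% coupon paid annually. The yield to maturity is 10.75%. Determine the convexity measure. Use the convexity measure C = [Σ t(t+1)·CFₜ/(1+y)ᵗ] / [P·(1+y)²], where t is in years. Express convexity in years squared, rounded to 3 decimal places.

13.320

With y = 0.1075:
  t   CF        PV=CF/(1+0.1075)^t    t·PV        t(t+1)·PV
  1       550.00       496.6140       496.6140         993.2280
  2       550.00       448.4099       896.8199       2,690.4596
  3       550.00       404.8848     1,214.6544       4,858.6177
  4     5,550.00     3,689.0797    14,756.3190      73,781.5949
  Σ                  5,038.9885    17,364.4073      82,323.9002
P = 5,038.9885.
Convexity = Σ t(t+1)·PV / [P·(1+y)²] = 82,323.9002 / (5,038.9885 × 1.226556) = 13.31972.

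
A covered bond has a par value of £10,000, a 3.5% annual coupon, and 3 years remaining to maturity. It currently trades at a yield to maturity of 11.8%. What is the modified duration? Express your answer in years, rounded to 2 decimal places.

Periodic yield y = 0.118. First find Macaulay duration:
  t   CF        PV=CF/(1+0.118)^t    t·PV
  1       350.00       313.0590       313.0590
  2       350.00       280.0170       560.0341
  3    10,350.00     7,406.5326    22,219.5978
  Σ                  7,999.6087    23,092.6909
P = 7,999.6087; Macaulay duration = 23,092.6909 / 7,999.6087 = 2.88673 years.
Modified duration = D_Mac / (1 + y) = 2.88673 / 1.118 = 2.58205 years.

2.58 years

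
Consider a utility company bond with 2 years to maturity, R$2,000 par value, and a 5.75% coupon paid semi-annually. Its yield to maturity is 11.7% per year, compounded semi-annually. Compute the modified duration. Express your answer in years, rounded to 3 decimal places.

1.807 years

Periodic yield y = 0.0585. First find Macaulay duration:
  t   CF        PV=CF/(1+0.0585)^t    t·PV
  1        57.50        54.3222        54.3222
  2        57.50        51.3199       102.6399
  3        57.50        48.4836       145.4509
  4     2,057.50     1,638.9903     6,555.9614
  Σ                  1,793.1161     6,858.3743
P = 1,793.1161; Macaulay duration = 6,858.3743 / 1,793.1161 = 3.82484 half-year periods = 1.91242 years.
Modified duration = D_Mac / (1 + y) = 1.91242 / 1.0585 = 1.80672 years.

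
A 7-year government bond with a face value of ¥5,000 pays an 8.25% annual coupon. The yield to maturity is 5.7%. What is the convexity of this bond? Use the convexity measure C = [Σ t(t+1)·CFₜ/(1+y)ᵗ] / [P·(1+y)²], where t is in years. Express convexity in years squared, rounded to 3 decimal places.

With y = 0.057:
  t   CF        PV=CF/(1+0.057)^t    t·PV        t(t+1)·PV
  1       412.50       390.2554       390.2554         780.5109
  2       412.50       369.2104       738.4209       2,215.2627
  3       412.50       349.3003     1,047.9010       4,191.6039
  4       412.50       330.4639     1,321.8555       6,609.2777
  5       412.50       312.6432     1,563.2161       9,379.2966
  6       412.50       295.7836     1,774.7013      12,422.9094
  7     5,412.50     3,671.7491    25,702.2438     205,617.9501
  Σ                  5,719.4060    32,538.5941     241,216.8114
P = 5,719.4060.
Convexity = Σ t(t+1)·PV / [P·(1+y)²] = 241,216.8114 / (5,719.4060 × 1.117249) = 37.74911.

37.749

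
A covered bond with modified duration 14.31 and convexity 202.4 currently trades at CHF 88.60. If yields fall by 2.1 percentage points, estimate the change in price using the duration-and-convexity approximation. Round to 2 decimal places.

Duration effect: -D_mod·Δy = -14.31 × (-0.021) = +0.300510
Convexity effect: ½·C·(Δy)² = 0.5 × 202.4 × (-0.021)² = +0.0446292
ΔP/P ≈ +0.300510 + 0.0446292 = +0.3451392
ΔP ≈ 88.60 × (+0.3451392) = +30.57933312.

+CHF 30.58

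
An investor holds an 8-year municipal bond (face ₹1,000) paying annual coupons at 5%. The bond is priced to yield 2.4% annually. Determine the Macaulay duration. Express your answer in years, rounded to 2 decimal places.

Periodic yield y = 0.024. Discount each cash flow and weight by its year:
  t   CF        PV=CF/(1+0.024)^t    t·PV
  1        50.00        48.8281        48.8281
  2        50.00        47.6837        95.3674
  3        50.00        46.5661       139.6984
  4        50.00        45.4747       181.8989
  5        50.00        44.4089       222.0446
  6        50.00        43.3681       260.2085
  7        50.00        42.3516       296.4615
  8     1,050.00       868.5396     6,948.3171
  Σ                  1,187.2210     8,192.8247
Price P = Σ PV = 1,187.2210.
Macaulay duration = Σ(t·PV) / P = 8,192.8247 / 1,187.2210 = 6.90084 years.

6.90 years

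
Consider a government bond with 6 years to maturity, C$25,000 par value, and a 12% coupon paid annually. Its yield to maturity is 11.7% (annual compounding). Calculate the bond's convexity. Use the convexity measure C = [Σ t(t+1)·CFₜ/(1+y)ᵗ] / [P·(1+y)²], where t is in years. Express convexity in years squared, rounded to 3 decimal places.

With y = 0.117:
  t   CF        PV=CF/(1+0.117)^t    t·PV        t(t+1)·PV
  1     3,000.00     2,685.7654     2,685.7654       5,371.5309
  2     3,000.00     2,404.4453     4,808.8907      14,426.6720
  3     3,000.00     2,152.5921     6,457.7762      25,831.1048
  4     3,000.00     1,927.1191     7,708.4765      38,542.3826
  5     3,000.00     1,725.2633     8,626.3166      51,757.8996
  6    28,000.00    14,415.8081    86,494.8486     605,463.9405
  Σ                 25,310.9934   116,782.0741     741,393.5304
P = 25,310.9934.
Convexity = Σ t(t+1)·PV / [P·(1+y)²] = 741,393.5304 / (25,310.9934 × 1.247689) = 23.47649.

23.476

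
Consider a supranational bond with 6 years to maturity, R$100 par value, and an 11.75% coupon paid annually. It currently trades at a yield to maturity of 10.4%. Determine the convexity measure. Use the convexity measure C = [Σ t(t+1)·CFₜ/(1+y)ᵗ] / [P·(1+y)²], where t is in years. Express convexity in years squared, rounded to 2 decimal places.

With y = 0.104:
  t   CF        PV=CF/(1+0.104)^t    t·PV        t(t+1)·PV
  1        11.75        10.6431        10.6431          21.2862
  2        11.75         9.6405        19.2810          57.8430
  3        11.75         8.7323        26.1970         104.7881
  4        11.75         7.9097        31.6389         158.1946
  5        11.75         7.1646        35.8230         214.9383
  6       111.75        61.7210       370.3261       2,592.2828
  Σ                    105.8113       493.9092       3,149.3330
P = 105.8113.
Convexity = Σ t(t+1)·PV / [P·(1+y)²] = 3,149.3330 / (105.8113 × 1.218816) = 24.42015.

24.42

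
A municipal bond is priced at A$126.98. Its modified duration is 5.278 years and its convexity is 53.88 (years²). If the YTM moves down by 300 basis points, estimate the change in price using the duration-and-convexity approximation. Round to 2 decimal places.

Duration effect: -D_mod·Δy = -5.278 × (-0.03) = +0.158340
Convexity effect: ½·C·(Δy)² = 0.5 × 53.88 × (-0.03)² = +0.0242460
ΔP/P ≈ +0.158340 + 0.0242460 = +0.182586
ΔP ≈ 126.98 × (+0.182586) = +23.18477028.

+A$23.18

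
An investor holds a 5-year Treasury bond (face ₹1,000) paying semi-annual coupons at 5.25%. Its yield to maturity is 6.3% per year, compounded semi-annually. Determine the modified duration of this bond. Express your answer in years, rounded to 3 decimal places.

4.311 years

Periodic yield y = 0.0315. First find Macaulay duration:
  t   CF        PV=CF/(1+0.0315)^t    t·PV
  1        26.25        25.4484        25.4484
  2        26.25        24.6712        49.3425
  3        26.25        23.9178        71.7535
  4        26.25        23.1874        92.7497
  5        26.25        22.4793       112.3966
  6        26.25        21.7928       130.7571
  7        26.25        21.1273       147.8913
  8        26.25        20.4821       163.8572
  9        26.25        19.8567       178.7099
  10    1,026.25       752.5942     7,525.9417
  Σ                    955.5573     8,498.8477
P = 955.5573; Macaulay duration = 8,498.8477 / 955.5573 = 8.89413 half-year periods = 4.44706 years.
Modified duration = D_Mac / (1 + y) = 4.44706 / 1.0315 = 4.31126 years.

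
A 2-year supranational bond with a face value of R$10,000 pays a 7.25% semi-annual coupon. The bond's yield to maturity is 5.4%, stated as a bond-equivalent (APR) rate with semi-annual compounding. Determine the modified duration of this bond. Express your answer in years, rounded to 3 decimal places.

Periodic yield y = 0.027. First find Macaulay duration:
  t   CF        PV=CF/(1+0.027)^t    t·PV
  1       362.50       352.9698       352.9698
  2       362.50       343.6902       687.3804
  3       362.50       334.6545     1,003.9635
  4    10,362.50     9,314.9981    37,259.9923
  Σ                 10,346.3126    39,304.3060
P = 10,346.3126; Macaulay duration = 39,304.3060 / 10,346.3126 = 3.79887 half-year periods = 1.89944 years.
Modified duration = D_Mac / (1 + y) = 1.89944 / 1.027 = 1.84950 years.

1.849 years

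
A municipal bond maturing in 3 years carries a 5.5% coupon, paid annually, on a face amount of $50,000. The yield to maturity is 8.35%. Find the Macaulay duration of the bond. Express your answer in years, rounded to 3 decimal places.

2.840 years

Periodic yield y = 0.0835. Discount each cash flow and weight by its year:
  t   CF        PV=CF/(1+0.0835)^t    t·PV
  1     2,750.00     2,538.0711     2,538.0711
  2     2,750.00     2,342.4744     4,684.9489
  3    52,750.00    41,470.1606   124,410.4817
  Σ                 46,350.7061   131,633.5017
Price P = Σ PV = 46,350.7061.
Macaulay duration = Σ(t·PV) / P = 131,633.5017 / 46,350.7061 = 2.83995 years.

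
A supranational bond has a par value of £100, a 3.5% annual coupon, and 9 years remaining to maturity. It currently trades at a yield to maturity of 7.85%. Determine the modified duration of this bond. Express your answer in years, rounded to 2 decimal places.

7.08 years

Periodic yield y = 0.0785. First find Macaulay duration:
  t   CF        PV=CF/(1+0.0785)^t    t·PV
  1         3.50         3.2452         3.2452
  2         3.50         3.0090         6.0181
  3         3.50         2.7900         8.3701
  4         3.50         2.5869        10.3478
  5         3.50         2.3987        11.9933
  6         3.50         2.2241        13.3444
  7         3.50         2.0622        14.4353
  8         3.50         1.9121        15.2967
  9       103.50        52.4275       471.8473
  Σ                     72.6557       554.8981
P = 72.6557; Macaulay duration = 554.8981 / 72.6557 = 7.63736 years.
Modified duration = D_Mac / (1 + y) = 7.63736 / 1.0785 = 7.08147 years.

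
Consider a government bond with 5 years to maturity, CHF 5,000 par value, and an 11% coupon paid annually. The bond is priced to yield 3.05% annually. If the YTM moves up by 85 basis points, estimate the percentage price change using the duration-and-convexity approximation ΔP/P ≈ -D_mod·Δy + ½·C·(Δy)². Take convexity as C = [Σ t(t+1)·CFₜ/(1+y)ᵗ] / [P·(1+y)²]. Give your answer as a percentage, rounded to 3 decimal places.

With y = 0.0305:
  t   CF        PV=CF/(1+0.0305)^t    t·PV        t(t+1)·PV
  1       550.00       533.7215       533.7215       1,067.4430
  2       550.00       517.9248     1,035.8496       3,107.5487
  3       550.00       502.5956     1,507.7869       6,031.1475
  4       550.00       487.7202     1,950.8806       9,754.4031
  5     5,550.00     4,775.8756    23,879.3778     143,276.2669
  Σ                  6,817.8376    28,907.6164     163,236.8092
P = 6,817.8376; D_Mac = 4.24000 yrs; D_mod = 4.11451 yrs; C = 22.54631.
Duration effect: -4.11451 × (+0.0085) = -0.034973
Convexity effect: 0.5 × 22.54631 × (0.0085)² = +0.0008145
ΔP/P ≈ -0.034973 + 0.0008145 = -0.034159 = -3.4159%.

-3.416%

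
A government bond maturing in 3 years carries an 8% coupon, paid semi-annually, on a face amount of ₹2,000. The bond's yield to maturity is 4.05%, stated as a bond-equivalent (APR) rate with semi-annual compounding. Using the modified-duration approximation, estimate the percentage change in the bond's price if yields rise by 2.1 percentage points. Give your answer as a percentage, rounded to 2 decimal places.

-5.64%

Periodic yield y = 0.02025. Modified duration first:
  t   CF        PV=CF/(1+0.02025)^t    t·PV
  1        80.00        78.4122        78.4122
  2        80.00        76.8558       153.7116
  3        80.00        75.3304       225.9911
  4        80.00        73.8352       295.3409
  5        80.00        72.3697       361.8487
  6     2,080.00     1,844.2667    11,065.5999
  Σ                  2,221.0700    12,180.9044
P = 2,221.0700; D_Mac = 5.48425 half-year periods = 2.74213 yrs; D_mod = 2.74213/(1+0.02025) = 2.68770 yrs.
ΔP/P ≈ -D_mod · Δy = -2.68770 × (+0.021) = -0.056442 = -5.6442%.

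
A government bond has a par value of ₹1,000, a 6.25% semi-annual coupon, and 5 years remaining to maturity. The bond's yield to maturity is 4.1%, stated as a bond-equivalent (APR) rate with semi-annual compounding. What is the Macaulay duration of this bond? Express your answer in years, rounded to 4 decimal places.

Periodic yield y = 0.0205. Discount each cash flow and weight by its period:
  t   CF        PV=CF/(1+0.0205)^t    t·PV
  1        31.25        30.6222        30.6222
  2        31.25        30.0071        60.0142
  3        31.25        29.4043        88.2129
  4        31.25        28.8136       115.2545
  5        31.25        28.2348       141.1741
  6        31.25        27.6676       166.0058
  7        31.25        27.1118       189.7829
  8        31.25        26.5672       212.5377
  9        31.25        26.0335       234.3017
  10    1,031.25       841.8484     8,418.4836
  Σ                  1,096.3107     9,656.3896
Price P = Σ PV = 1,096.3107.
Macaulay duration = Σ(t·PV) / P = 9,656.3896 / 1,096.3107 = 8.80808 half-year periods.
In years: 8.80808 / 2 = 4.40404 years.

4.4040 years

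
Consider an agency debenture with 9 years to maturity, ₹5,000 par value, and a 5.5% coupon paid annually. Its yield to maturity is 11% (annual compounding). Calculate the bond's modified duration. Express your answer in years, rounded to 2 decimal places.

Periodic yield y = 0.11. First find Macaulay duration:
  t   CF        PV=CF/(1+0.11)^t    t·PV
  1       275.00       247.7477       247.7477
  2       275.00       223.1962       446.3923
  3       275.00       201.0776       603.2329
  4       275.00       181.1510       724.6041
  5       275.00       163.1991       815.9956
  6       275.00       147.0262       882.1574
  7       275.00       132.4561       927.1924
  8       275.00       119.3298       954.6383
  9     5,275.00     2,062.1282    18,559.1535
  Σ                  3,477.3119    24,161.1143
P = 3,477.3119; Macaulay duration = 24,161.1143 / 3,477.3119 = 6.94822 years.
Modified duration = D_Mac / (1 + y) = 6.94822 / 1.11 = 6.25965 years.

6.26 years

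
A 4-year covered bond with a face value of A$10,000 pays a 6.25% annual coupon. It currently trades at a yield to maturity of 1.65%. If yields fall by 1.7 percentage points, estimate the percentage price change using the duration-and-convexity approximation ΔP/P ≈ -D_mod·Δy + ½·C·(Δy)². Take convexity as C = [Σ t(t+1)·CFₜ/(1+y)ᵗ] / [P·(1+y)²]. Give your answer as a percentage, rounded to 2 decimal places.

+6.42%

With y = 0.0165:
  t   CF        PV=CF/(1+0.0165)^t    t·PV        t(t+1)·PV
  1       625.00       614.8549       614.8549       1,229.7098
  2       625.00       604.8745     1,209.7489       3,629.2468
  3       625.00       595.0560     1,785.1681       7,140.6725
  4    10,625.00     9,951.7488    39,806.9954     199,034.9768
  Σ                 11,766.5342    43,416.7673     211,034.6059
P = 11,766.5342; D_Mac = 3.68985 yrs; D_mod = 3.62996 yrs; C = 17.35763.
Duration effect: -3.62996 × (-0.017) = +0.061709
Convexity effect: 0.5 × 17.35763 × (-0.017)² = +0.0025082
ΔP/P ≈ +0.061709 + 0.0025082 = +0.064217 = +6.4217%.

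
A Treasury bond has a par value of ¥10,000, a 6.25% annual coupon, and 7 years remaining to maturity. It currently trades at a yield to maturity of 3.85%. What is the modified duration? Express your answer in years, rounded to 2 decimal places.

5.74 years

Periodic yield y = 0.0385. First find Macaulay duration:
  t   CF        PV=CF/(1+0.0385)^t    t·PV
  1       625.00       601.8296       601.8296
  2       625.00       579.5181     1,159.0362
  3       625.00       558.0338     1,674.1014
  4       625.00       537.3460     2,149.3840
  5       625.00       517.4251     2,587.1256
  6       625.00       498.2428     2,989.4567
  7    10,625.00     8,156.1167    57,092.8171
  Σ                 11,448.5121    68,253.7506
P = 11,448.5121; Macaulay duration = 68,253.7506 / 11,448.5121 = 5.96180 years.
Modified duration = D_Mac / (1 + y) = 5.96180 / 1.0385 = 5.74078 years.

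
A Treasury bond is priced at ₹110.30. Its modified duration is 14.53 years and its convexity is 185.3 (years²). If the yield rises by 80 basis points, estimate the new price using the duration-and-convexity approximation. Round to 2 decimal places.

Duration effect: -D_mod·Δy = -14.53 × (+0.008) = -0.116240
Convexity effect: ½·C·(Δy)² = 0.5 × 185.3 × (0.008)² = +0.0059296
ΔP/P ≈ -0.116240 + 0.0059296 = -0.1103104
New price ≈ 110.30 × (1 - 0.1103104) = 98.13276288.

₹98.13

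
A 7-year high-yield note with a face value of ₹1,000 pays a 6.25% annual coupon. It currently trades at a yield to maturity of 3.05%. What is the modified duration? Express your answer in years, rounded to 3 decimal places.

Periodic yield y = 0.0305. First find Macaulay duration:
  t   CF        PV=CF/(1+0.0305)^t    t·PV
  1        62.50        60.6502        60.6502
  2        62.50        58.8551       117.7102
  3        62.50        57.1131       171.3394
  4        62.50        55.4227       221.6910
  5        62.50        53.7824       268.9119
  6        62.50        52.1906       313.1434
  7     1,062.50       860.9798     6,026.8587
  Σ                  1,198.9939     7,180.3047
P = 1,198.9939; Macaulay duration = 7,180.3047 / 1,198.9939 = 5.98861 years.
Modified duration = D_Mac / (1 + y) = 5.98861 / 1.0305 = 5.81136 years.

5.811 years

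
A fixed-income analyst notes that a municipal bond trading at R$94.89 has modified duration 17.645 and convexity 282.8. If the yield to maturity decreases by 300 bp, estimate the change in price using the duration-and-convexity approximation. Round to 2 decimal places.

Duration effect: -D_mod·Δy = -17.645 × (-0.03) = +0.529350
Convexity effect: ½·C·(Δy)² = 0.5 × 282.8 × (-0.03)² = +0.1272600
ΔP/P ≈ +0.529350 + 0.1272600 = +0.656610
ΔP ≈ 94.89 × (+0.656610) = +62.3057229.

+R$62.31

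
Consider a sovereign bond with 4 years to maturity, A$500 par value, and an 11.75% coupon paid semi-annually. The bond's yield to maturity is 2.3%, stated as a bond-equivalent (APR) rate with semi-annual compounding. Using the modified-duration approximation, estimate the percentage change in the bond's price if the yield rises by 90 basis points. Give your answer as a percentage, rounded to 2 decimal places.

Periodic yield y = 0.0115. Modified duration first:
  t   CF        PV=CF/(1+0.0115)^t    t·PV
  1       29.375        29.0410        29.0410
  2       29.375        28.7109        57.4217
  3       29.375        28.3844        85.1533
  4       29.375        28.0617       112.2469
  5       29.375        27.7427       138.7134
  6       29.375        27.4273       164.5636
  7       29.375        27.1154       189.8081
  8      529.375       483.0992     3,864.7937
  Σ                    679.5826     4,641.7417
P = 679.5826; D_Mac = 6.83028 half-year periods = 3.41514 yrs; D_mod = 3.41514/(1+0.0115) = 3.37631 yrs.
ΔP/P ≈ -D_mod · Δy = -3.37631 × (+0.009) = -0.030387 = -3.0387%.

-3.04%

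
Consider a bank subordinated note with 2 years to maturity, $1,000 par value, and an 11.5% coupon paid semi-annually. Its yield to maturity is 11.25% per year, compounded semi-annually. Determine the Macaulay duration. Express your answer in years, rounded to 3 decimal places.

1.843 years

Periodic yield y = 0.05625. Discount each cash flow and weight by its period:
  t   CF        PV=CF/(1+0.05625)^t    t·PV
  1        57.50        54.4379        54.4379
  2        57.50        51.5388       103.0776
  3        57.50        48.7941       146.3824
  4     1,057.50       849.5980     3,398.3921
  Σ                  1,004.3688     3,702.2900
Price P = Σ PV = 1,004.3688.
Macaulay duration = Σ(t·PV) / P = 3,702.2900 / 1,004.3688 = 3.68619 half-year periods.
In years: 3.68619 / 2 = 1.84309 years.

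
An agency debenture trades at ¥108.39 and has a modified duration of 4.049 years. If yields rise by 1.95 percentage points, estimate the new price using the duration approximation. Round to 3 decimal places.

Duration approximation: ΔP/P ≈ -D_mod · Δy = -4.049 × (+0.0195) = -0.0789555.
New price ≈ 108.39 × (1 - 0.0789555) = 99.832013355.

¥99.832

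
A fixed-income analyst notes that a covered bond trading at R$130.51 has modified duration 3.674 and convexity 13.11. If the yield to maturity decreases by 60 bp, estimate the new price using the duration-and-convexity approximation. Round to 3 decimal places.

Duration effect: -D_mod·Δy = -3.674 × (-0.006) = +0.022044
Convexity effect: ½·C·(Δy)² = 0.5 × 13.11 × (-0.006)² = +0.00023598
ΔP/P ≈ +0.022044 + 0.00023598 = +0.02227998
New price ≈ 130.51 × (1 + 0.02227998) = 133.4177601898.

R$133.418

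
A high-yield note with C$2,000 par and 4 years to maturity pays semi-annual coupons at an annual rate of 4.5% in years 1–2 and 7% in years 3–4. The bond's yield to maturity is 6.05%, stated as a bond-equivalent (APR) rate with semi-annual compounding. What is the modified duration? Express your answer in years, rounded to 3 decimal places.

Periodic yield y = 0.03025. First find Macaulay duration:
  t   CF        PV=CF/(1+0.03025)^t    t·PV
  1        45.00        43.6787        43.6787
  2        45.00        42.3962        84.7925
  3        45.00        41.1514       123.4542
  4        45.00        39.9431       159.7725
  5        70.00        60.3094       301.5469
  6        70.00        58.5386       351.2316
  7        70.00        56.8198       397.7386
  8     2,070.00     1,630.9076    13,047.2609
  Σ                  1,973.7449    14,509.4759
P = 1,973.7449; Macaulay duration = 14,509.4759 / 1,973.7449 = 7.35124 half-year periods = 3.67562 years.
Modified duration = D_Mac / (1 + y) = 3.67562 / 1.03025 = 3.56770 years.

3.568 years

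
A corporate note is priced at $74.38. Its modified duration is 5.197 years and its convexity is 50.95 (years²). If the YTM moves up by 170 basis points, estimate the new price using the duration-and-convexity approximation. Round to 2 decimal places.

Duration effect: -D_mod·Δy = -5.197 × (+0.017) = -0.088349
Convexity effect: ½·C·(Δy)² = 0.5 × 50.95 × (0.017)² = +0.007362275
ΔP/P ≈ -0.088349 + 0.007362275 = -0.080986725
New price ≈ 74.38 × (1 - 0.080986725) = 68.3562073945.

$68.36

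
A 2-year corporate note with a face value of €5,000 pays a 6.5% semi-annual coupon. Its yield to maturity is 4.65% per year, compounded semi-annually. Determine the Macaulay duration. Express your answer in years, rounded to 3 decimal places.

Periodic yield y = 0.02325. Discount each cash flow and weight by its period:
  t   CF        PV=CF/(1+0.02325)^t    t·PV
  1       162.50       158.8077       158.8077
  2       162.50       155.1993       310.3987
  3       162.50       151.6729       455.0188
  4     5,162.50     4,709.0473    18,836.1891
  Σ                  5,174.7273    19,760.4144
Price P = Σ PV = 5,174.7273.
Macaulay duration = Σ(t·PV) / P = 19,760.4144 / 5,174.7273 = 3.81864 half-year periods.
In years: 3.81864 / 2 = 1.90932 years.

1.909 years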